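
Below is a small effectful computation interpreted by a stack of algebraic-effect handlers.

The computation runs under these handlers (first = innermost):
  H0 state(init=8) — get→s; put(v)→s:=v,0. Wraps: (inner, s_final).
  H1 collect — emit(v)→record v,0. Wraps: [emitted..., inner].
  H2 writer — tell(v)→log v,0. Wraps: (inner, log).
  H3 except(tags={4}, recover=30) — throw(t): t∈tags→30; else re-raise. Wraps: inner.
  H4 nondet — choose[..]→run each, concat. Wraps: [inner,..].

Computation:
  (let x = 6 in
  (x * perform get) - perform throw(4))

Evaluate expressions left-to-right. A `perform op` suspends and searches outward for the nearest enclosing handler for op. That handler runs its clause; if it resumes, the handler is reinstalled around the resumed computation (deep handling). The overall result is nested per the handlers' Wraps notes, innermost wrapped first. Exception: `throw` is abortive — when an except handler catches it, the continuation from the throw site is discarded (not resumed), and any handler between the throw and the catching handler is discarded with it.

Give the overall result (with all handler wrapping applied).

Answer: [30]

Evaluation trace:
get @ H0 ⇒ 8
throw(4) @ H3 caught ⇒ 30
H4 returns [30]
= [30]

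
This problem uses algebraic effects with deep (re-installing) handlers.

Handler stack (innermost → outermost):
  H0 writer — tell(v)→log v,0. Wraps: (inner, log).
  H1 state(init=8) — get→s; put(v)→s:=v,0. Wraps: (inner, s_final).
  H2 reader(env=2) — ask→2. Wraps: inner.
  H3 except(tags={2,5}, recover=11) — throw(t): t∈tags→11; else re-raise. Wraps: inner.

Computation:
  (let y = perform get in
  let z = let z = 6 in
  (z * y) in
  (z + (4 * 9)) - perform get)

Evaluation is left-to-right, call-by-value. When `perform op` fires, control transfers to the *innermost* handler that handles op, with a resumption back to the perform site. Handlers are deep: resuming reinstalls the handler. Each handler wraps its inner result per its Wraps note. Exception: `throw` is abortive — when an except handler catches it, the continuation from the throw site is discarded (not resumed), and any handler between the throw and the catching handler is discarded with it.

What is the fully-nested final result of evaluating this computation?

Working:
get @ H1 ⇒ 8
get @ H1 ⇒ 8
H0 returns (76, ())
H1 returns ((76, ()), 8)
H2 returns ((76, ()), 8)
H3 returns ((76, ()), 8)
= ((76, ()), 8)

Answer: ((76, ()), 8)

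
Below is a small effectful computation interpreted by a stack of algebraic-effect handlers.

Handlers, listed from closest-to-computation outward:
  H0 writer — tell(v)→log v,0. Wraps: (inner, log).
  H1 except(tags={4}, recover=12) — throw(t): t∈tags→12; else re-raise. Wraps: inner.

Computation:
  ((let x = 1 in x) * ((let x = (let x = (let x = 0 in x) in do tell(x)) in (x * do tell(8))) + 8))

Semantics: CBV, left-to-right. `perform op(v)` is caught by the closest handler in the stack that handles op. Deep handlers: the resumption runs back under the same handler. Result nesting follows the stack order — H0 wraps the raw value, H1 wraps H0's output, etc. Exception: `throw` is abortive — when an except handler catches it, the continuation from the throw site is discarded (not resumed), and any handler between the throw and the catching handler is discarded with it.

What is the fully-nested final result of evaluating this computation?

Working:
tell(0) @ H0 ⇒ log+=0
tell(8) @ H0 ⇒ log+=8
H0 returns (8, (0, 8))
H1 returns (8, (0, 8))
= (8, (0, 8))

Answer: (8, (0, 8))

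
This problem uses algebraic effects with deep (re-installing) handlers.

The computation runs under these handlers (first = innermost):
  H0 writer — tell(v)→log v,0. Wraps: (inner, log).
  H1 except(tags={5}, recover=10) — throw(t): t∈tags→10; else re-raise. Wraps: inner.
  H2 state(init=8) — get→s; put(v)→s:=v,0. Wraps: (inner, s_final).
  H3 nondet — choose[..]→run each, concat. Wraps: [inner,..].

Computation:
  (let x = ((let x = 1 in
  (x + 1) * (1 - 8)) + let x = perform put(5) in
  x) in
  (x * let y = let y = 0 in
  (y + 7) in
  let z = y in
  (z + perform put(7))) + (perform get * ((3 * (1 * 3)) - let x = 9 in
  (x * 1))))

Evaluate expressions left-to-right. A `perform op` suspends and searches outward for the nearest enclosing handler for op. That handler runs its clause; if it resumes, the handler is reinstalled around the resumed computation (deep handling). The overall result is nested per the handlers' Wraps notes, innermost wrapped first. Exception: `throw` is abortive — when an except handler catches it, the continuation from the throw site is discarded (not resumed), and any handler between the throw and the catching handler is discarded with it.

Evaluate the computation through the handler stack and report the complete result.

Answer: [((-98, ()), 7)]

Working:
put(5) @ H2 ⇒ s:=5
put(7) @ H2 ⇒ s:=7
get @ H2 ⇒ 7
H0 returns (-98, ())
H1 returns (-98, ())
H2 returns ((-98, ()), 7)
H3 returns [((-98, ()), 7)]
= [((-98, ()), 7)]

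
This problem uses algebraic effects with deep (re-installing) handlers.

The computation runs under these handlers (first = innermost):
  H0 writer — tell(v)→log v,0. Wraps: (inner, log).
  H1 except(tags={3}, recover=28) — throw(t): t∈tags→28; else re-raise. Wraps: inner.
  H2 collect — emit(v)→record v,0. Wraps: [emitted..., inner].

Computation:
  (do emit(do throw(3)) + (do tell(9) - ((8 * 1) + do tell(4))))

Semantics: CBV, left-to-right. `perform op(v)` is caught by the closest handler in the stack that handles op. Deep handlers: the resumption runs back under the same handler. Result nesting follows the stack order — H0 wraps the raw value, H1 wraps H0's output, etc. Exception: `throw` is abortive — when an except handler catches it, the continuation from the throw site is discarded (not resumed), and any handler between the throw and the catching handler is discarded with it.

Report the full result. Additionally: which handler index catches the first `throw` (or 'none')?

Answer: [28] ; first throw caught by: H1

Working:
throw(3) @ H1 caught ⇒ 28
H2 returns [28]
= [28]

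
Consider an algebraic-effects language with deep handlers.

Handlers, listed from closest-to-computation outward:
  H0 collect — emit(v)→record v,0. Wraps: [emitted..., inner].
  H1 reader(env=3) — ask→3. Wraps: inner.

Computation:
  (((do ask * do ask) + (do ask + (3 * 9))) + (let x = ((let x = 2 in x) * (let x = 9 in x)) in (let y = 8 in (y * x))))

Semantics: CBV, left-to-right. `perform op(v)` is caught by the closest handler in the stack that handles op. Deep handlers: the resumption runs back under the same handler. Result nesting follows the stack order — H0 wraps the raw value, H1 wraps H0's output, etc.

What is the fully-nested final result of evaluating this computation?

Working:
ask @ H1 ⇒ 3
ask @ H1 ⇒ 3
ask @ H1 ⇒ 3
H0 returns [183]
H1 returns [183]
= [183]

Answer: [183]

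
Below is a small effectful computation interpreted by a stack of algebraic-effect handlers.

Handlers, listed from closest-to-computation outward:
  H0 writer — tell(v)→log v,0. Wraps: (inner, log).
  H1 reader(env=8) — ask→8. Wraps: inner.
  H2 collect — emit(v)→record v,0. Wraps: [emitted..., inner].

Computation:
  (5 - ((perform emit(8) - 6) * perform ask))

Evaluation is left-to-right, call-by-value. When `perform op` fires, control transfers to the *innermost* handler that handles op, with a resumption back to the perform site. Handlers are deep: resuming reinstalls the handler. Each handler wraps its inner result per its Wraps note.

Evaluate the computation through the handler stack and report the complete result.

Evaluation trace:
emit(8) @ H2 ⇒ out+=8
ask @ H1 ⇒ 8
H0 returns (53, ())
H1 returns (53, ())
H2 returns [8, (53, ())]
= [8, (53, ())]

Answer: [8, (53, ())]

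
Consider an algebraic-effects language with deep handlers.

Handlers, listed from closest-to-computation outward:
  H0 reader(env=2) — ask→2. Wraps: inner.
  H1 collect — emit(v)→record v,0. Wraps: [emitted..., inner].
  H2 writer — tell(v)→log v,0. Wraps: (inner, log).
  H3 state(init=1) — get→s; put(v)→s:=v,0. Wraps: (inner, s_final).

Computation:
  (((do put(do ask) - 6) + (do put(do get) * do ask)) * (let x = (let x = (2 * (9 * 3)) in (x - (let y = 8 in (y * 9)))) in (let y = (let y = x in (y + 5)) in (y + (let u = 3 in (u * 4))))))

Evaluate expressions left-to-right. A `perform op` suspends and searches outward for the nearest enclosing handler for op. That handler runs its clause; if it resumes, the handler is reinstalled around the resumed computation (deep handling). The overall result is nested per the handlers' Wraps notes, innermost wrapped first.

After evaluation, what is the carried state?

Evaluation trace:
ask @ H0 ⇒ 2
put(2) @ H3 ⇒ s:=2
get @ H3 ⇒ 2
put(2) @ H3 ⇒ s:=2
ask @ H0 ⇒ 2
H0 returns 6
H1 returns [6]
H2 returns ([6], ())
H3 returns (([6], ()), 2)
= (([6], ()), 2)

Answer: 2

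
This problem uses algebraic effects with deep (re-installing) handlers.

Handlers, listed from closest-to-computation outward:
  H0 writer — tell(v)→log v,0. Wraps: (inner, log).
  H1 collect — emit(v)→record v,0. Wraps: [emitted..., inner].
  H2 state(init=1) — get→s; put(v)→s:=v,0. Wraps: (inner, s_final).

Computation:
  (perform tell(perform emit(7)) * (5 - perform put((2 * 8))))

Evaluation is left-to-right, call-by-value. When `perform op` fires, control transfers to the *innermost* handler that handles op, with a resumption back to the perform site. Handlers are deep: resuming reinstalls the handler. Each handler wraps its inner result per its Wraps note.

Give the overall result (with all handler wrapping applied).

Answer: ([7, (0, (0))], 16)

Evaluation trace:
emit(7) @ H1 ⇒ out+=7
tell(0) @ H0 ⇒ log+=0
put(16) @ H2 ⇒ s:=16
H0 returns (0, (0))
H1 returns [7, (0, (0))]
H2 returns ([7, (0, (0))], 16)
= ([7, (0, (0))], 16)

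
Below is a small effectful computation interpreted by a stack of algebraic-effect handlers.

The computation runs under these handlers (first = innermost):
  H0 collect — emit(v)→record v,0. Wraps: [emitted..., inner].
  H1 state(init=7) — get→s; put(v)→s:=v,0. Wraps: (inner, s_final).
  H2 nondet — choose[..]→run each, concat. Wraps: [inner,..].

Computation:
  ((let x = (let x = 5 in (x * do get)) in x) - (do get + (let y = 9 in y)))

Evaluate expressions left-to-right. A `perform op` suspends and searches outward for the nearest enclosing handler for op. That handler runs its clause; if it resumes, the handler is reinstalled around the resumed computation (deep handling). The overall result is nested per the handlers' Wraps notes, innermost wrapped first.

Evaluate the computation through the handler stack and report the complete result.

Answer: [([19], 7)]

Working:
get @ H1 ⇒ 7
get @ H1 ⇒ 7
H0 returns [19]
H1 returns ([19], 7)
H2 returns [([19], 7)]
= [([19], 7)]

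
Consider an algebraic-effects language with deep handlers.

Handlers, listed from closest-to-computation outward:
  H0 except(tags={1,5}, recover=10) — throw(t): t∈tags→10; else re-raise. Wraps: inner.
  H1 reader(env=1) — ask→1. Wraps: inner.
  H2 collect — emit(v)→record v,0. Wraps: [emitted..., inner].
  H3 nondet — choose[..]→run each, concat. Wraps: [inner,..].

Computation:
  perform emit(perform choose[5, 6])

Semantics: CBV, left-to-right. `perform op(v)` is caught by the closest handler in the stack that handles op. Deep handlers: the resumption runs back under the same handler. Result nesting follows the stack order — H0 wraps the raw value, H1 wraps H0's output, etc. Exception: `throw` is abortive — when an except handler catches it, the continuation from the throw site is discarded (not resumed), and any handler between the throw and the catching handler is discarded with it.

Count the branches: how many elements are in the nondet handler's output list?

Answer: 2

Working:
choose[5, 6] @ H3
  branch[0] choose=5:
    emit(5) @ H2 ⇒ out+=5
    H0 returns 0
    H1 returns 0
    H2 returns [5, 0]
    H3 returns [[5, 0]]
  branch[1] choose=6:
    emit(6) @ H2 ⇒ out+=6
    H0 returns 0
    H1 returns 0
    H2 returns [6, 0]
    H3 returns [[6, 0]]
= [[5, 0], [6, 0]]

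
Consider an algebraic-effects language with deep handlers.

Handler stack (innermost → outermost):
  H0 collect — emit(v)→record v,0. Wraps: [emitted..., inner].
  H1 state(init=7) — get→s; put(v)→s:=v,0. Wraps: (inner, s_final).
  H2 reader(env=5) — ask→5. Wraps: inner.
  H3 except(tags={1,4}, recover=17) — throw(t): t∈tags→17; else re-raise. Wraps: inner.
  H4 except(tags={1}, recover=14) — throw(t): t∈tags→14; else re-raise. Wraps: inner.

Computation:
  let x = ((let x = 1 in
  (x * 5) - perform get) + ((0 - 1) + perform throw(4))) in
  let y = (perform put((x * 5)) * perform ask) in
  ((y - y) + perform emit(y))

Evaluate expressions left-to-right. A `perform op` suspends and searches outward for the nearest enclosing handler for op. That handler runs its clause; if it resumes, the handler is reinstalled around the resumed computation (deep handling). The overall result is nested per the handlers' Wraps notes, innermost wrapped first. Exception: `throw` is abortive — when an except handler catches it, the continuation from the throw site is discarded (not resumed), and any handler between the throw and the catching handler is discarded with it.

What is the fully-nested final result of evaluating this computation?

Answer: 17

Working:
get @ H1 ⇒ 7
throw(4) @ H3 caught ⇒ 17
H4 returns 17
= 17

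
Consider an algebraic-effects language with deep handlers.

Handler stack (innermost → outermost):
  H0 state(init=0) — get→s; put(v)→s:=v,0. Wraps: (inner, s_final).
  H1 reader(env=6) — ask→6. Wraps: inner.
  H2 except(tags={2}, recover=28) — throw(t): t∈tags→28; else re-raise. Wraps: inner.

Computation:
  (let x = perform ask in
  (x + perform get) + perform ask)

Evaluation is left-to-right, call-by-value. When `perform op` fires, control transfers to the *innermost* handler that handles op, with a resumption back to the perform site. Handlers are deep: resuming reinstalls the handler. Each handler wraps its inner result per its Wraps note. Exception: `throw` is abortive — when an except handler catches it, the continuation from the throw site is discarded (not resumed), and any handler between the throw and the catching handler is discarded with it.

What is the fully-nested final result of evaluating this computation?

Answer: (12, 0)

Working:
ask @ H1 ⇒ 6
get @ H0 ⇒ 0
ask @ H1 ⇒ 6
H0 returns (12, 0)
H1 returns (12, 0)
H2 returns (12, 0)
= (12, 0)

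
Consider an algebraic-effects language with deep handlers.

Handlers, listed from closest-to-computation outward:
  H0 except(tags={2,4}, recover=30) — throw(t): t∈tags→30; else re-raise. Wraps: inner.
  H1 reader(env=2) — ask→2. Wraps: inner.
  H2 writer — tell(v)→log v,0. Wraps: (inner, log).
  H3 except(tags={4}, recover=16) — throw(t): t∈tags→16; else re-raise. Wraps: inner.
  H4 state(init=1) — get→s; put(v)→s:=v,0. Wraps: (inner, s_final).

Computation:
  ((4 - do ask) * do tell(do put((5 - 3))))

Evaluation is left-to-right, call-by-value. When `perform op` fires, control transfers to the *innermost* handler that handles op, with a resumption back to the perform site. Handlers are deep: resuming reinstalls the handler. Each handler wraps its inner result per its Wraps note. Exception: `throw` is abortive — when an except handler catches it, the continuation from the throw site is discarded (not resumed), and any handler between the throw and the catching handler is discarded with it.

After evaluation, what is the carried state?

Step-by-step:
ask @ H1 ⇒ 2
put(2) @ H4 ⇒ s:=2
tell(0) @ H2 ⇒ log+=0
H0 returns 0
H1 returns 0
H2 returns (0, (0))
H3 returns (0, (0))
H4 returns ((0, (0)), 2)
= ((0, (0)), 2)

Answer: 2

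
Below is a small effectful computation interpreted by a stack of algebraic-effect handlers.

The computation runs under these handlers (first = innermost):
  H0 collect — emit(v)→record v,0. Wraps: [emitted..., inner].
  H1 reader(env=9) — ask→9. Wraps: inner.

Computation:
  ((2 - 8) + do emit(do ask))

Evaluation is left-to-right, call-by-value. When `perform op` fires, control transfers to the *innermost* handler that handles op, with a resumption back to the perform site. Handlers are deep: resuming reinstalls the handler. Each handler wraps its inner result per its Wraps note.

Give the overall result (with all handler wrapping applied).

Evaluation trace:
ask @ H1 ⇒ 9
emit(9) @ H0 ⇒ out+=9
H0 returns [9, -6]
H1 returns [9, -6]
= [9, -6]

Answer: [9, -6]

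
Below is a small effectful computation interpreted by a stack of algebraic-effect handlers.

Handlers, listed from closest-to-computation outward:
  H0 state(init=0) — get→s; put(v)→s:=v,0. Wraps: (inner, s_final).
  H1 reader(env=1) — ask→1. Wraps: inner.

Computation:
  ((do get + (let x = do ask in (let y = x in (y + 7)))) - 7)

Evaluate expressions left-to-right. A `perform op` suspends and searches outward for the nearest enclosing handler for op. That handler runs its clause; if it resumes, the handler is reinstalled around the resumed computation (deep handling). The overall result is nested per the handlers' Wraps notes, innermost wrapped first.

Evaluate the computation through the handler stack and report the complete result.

Answer: (1, 0)

Step-by-step:
get @ H0 ⇒ 0
ask @ H1 ⇒ 1
H0 returns (1, 0)
H1 returns (1, 0)
= (1, 0)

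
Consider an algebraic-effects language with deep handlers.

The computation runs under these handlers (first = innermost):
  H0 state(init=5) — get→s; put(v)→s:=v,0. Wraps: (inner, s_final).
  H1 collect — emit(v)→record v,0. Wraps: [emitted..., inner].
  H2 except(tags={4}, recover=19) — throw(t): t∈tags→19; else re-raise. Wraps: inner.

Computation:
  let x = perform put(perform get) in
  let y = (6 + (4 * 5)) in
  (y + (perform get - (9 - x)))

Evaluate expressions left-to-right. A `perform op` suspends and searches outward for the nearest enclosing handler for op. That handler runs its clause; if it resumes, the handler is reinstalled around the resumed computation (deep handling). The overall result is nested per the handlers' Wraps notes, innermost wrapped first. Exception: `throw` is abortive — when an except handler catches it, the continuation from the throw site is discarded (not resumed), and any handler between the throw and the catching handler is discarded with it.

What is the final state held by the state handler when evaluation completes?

Working:
get @ H0 ⇒ 5
put(5) @ H0 ⇒ s:=5
get @ H0 ⇒ 5
H0 returns (22, 5)
H1 returns [(22, 5)]
H2 returns [(22, 5)]
= [(22, 5)]

Answer: 5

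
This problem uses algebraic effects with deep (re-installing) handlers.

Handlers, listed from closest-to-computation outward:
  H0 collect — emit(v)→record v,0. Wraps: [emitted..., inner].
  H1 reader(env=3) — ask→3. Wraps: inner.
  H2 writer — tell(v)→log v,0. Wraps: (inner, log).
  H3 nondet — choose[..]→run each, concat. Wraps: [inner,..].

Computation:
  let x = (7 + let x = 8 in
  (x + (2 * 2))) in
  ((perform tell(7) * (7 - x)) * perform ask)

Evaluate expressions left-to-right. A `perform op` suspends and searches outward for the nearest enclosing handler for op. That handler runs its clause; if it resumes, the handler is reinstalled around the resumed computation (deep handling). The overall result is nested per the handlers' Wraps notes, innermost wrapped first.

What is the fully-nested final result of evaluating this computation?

Answer: [([0], (7))]

Evaluation trace:
tell(7) @ H2 ⇒ log+=7
ask @ H1 ⇒ 3
H0 returns [0]
H1 returns [0]
H2 returns ([0], (7))
H3 returns [([0], (7))]
= [([0], (7))]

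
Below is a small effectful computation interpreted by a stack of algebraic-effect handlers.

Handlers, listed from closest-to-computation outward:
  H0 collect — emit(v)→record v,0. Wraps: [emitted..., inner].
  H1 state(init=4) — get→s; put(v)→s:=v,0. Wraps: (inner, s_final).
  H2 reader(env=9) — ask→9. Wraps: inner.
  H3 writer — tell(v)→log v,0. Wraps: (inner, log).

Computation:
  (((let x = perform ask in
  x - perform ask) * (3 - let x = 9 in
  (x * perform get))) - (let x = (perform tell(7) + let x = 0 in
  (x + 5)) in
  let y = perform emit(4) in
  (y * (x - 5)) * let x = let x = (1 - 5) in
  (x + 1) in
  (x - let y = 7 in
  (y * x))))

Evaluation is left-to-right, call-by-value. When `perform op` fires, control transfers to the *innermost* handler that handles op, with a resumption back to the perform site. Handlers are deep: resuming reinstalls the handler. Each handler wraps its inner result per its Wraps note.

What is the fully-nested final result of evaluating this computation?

Answer: (([4, 0], 4), (7))

Working:
ask @ H2 ⇒ 9
ask @ H2 ⇒ 9
get @ H1 ⇒ 4
tell(7) @ H3 ⇒ log+=7
emit(4) @ H0 ⇒ out+=4
H0 returns [4, 0]
H1 returns ([4, 0], 4)
H2 returns ([4, 0], 4)
H3 returns (([4, 0], 4), (7))
= (([4, 0], 4), (7))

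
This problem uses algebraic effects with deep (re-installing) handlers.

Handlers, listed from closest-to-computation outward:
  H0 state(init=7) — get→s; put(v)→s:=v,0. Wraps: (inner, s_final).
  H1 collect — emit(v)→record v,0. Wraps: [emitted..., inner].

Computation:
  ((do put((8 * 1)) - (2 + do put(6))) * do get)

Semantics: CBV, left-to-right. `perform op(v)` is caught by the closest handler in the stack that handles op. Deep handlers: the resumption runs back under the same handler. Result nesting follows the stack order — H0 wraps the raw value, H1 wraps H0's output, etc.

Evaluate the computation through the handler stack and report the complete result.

Answer: [(-12, 6)]

Step-by-step:
put(8) @ H0 ⇒ s:=8
put(6) @ H0 ⇒ s:=6
get @ H0 ⇒ 6
H0 returns (-12, 6)
H1 returns [(-12, 6)]
= [(-12, 6)]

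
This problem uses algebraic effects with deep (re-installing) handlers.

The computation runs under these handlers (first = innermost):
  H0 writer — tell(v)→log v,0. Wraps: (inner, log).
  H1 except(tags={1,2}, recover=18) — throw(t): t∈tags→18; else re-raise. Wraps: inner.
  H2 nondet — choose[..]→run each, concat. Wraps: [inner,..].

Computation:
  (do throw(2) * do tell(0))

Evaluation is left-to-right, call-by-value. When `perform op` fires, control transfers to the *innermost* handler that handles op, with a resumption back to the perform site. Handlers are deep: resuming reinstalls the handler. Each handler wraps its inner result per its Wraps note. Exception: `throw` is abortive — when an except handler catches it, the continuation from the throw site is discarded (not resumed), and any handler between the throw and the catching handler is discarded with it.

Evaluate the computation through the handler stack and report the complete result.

Answer: [18]

Step-by-step:
throw(2) @ H1 caught ⇒ 18
H2 returns [18]
= [18]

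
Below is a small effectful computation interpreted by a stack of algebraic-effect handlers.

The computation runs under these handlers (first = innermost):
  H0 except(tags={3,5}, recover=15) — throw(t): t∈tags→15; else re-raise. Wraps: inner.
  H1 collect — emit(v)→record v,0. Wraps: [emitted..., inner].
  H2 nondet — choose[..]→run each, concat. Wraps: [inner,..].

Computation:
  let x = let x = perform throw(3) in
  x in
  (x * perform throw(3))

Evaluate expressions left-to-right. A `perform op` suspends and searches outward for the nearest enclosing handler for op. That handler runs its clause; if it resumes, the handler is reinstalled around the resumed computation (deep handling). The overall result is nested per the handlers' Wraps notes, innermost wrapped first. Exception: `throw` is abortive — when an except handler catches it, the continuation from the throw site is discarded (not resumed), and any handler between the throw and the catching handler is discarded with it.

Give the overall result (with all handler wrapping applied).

Working:
throw(3) @ H0 caught ⇒ 15
H1 returns [15]
H2 returns [[15]]
= [[15]]

Answer: [[15]]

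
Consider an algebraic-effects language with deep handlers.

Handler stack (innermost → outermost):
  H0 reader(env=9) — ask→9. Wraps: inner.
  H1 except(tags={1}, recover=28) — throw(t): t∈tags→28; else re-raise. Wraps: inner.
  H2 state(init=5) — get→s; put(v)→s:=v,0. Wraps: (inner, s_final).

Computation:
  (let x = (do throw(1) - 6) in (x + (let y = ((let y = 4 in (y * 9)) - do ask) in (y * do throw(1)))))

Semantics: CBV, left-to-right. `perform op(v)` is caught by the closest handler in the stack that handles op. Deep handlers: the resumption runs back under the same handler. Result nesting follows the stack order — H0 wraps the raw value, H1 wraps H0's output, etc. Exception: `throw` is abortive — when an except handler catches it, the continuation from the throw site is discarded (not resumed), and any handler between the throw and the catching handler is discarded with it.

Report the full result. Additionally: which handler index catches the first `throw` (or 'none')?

Answer: (28, 5) ; first throw caught by: H1

Evaluation trace:
throw(1) @ H1 caught ⇒ 28
H2 returns (28, 5)
= (28, 5)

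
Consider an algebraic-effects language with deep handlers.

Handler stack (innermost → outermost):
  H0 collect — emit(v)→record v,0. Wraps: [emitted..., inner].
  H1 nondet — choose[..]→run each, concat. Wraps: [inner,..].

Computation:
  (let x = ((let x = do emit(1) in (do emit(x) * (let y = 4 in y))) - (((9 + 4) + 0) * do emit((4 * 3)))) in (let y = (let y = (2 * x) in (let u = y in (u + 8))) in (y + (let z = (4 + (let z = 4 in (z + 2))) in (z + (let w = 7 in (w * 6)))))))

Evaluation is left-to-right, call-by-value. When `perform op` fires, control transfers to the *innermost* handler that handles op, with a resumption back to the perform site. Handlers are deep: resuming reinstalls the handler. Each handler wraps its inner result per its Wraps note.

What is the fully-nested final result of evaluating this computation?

Answer: [[1, 0, 12, 60]]

Working:
emit(1) @ H0 ⇒ out+=1
emit(0) @ H0 ⇒ out+=0
emit(12) @ H0 ⇒ out+=12
H0 returns [1, 0, 12, 60]
H1 returns [[1, 0, 12, 60]]
= [[1, 0, 12, 60]]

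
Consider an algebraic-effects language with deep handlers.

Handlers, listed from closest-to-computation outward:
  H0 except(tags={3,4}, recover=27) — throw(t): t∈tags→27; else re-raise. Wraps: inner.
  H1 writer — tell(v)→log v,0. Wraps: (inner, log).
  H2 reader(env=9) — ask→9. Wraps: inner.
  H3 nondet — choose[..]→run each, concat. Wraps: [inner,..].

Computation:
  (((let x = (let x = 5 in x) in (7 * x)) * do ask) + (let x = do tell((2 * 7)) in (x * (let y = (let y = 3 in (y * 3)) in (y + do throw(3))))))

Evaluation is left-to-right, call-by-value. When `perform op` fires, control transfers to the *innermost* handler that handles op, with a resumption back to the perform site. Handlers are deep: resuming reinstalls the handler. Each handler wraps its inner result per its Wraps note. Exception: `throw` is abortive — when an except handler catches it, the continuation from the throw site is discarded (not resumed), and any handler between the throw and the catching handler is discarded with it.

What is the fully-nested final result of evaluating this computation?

Answer: [(27, (14))]

Step-by-step:
ask @ H2 ⇒ 9
tell(14) @ H1 ⇒ log+=14
throw(3) @ H0 caught ⇒ 27
H1 returns (27, (14))
H2 returns (27, (14))
H3 returns [(27, (14))]
= [(27, (14))]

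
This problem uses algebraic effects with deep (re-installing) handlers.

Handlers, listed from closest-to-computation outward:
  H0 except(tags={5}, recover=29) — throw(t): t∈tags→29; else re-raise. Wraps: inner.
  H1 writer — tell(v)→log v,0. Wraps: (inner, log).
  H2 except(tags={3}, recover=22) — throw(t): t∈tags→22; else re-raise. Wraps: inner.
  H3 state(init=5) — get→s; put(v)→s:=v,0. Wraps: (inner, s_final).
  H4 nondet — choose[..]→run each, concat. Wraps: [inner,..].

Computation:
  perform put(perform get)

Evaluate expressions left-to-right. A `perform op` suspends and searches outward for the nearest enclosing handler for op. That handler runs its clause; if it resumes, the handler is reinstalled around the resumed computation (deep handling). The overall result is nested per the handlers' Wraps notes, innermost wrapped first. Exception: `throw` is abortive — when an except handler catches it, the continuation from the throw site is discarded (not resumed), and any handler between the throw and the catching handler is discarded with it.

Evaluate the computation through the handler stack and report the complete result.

Answer: [((0, ()), 5)]

Step-by-step:
get @ H3 ⇒ 5
put(5) @ H3 ⇒ s:=5
H0 returns 0
H1 returns (0, ())
H2 returns (0, ())
H3 returns ((0, ()), 5)
H4 returns [((0, ()), 5)]
= [((0, ()), 5)]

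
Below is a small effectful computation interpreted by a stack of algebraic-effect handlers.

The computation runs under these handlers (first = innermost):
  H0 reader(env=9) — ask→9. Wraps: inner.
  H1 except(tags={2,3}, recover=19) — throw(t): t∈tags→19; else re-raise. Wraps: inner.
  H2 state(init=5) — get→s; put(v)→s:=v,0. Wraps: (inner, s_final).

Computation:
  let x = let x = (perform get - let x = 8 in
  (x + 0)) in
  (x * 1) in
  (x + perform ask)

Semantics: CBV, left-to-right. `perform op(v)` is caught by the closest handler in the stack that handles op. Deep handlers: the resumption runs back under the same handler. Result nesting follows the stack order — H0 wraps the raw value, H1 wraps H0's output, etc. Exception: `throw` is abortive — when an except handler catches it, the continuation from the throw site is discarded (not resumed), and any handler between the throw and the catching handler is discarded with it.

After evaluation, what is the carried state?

Working:
get @ H2 ⇒ 5
ask @ H0 ⇒ 9
H0 returns 6
H1 returns 6
H2 returns (6, 5)
= (6, 5)

Answer: 5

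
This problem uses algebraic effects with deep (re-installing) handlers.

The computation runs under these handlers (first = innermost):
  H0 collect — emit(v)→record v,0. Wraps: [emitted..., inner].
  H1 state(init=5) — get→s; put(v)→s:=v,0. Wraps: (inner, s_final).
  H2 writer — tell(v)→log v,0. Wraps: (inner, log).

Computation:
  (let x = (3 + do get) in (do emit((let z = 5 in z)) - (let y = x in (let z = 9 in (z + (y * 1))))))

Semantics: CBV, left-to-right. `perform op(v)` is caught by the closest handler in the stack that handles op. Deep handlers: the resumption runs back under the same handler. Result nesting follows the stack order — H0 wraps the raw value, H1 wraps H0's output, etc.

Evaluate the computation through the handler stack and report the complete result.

Answer: (([5, -17], 5), ())

Working:
get @ H1 ⇒ 5
emit(5) @ H0 ⇒ out+=5
H0 returns [5, -17]
H1 returns ([5, -17], 5)
H2 returns (([5, -17], 5), ())
= (([5, -17], 5), ())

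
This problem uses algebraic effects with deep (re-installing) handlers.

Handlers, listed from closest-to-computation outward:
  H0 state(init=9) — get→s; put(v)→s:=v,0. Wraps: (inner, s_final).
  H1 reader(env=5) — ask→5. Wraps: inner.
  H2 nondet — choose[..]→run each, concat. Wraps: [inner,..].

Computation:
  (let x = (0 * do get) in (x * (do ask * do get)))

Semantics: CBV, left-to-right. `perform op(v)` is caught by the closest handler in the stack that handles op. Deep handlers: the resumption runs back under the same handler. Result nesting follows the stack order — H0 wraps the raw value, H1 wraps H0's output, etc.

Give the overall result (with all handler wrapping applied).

Working:
get @ H0 ⇒ 9
ask @ H1 ⇒ 5
get @ H0 ⇒ 9
H0 returns (0, 9)
H1 returns (0, 9)
H2 returns [(0, 9)]
= [(0, 9)]

Answer: [(0, 9)]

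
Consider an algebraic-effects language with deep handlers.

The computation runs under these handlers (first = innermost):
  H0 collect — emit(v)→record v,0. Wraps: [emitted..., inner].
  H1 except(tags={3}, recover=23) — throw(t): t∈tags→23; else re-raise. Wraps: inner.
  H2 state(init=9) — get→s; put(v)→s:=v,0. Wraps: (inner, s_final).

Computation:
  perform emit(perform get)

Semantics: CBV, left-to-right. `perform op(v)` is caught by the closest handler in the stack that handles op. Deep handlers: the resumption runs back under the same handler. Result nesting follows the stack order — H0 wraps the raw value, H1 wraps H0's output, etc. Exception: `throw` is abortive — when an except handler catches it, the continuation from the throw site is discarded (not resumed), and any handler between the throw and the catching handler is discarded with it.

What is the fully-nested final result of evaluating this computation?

Working:
get @ H2 ⇒ 9
emit(9) @ H0 ⇒ out+=9
H0 returns [9, 0]
H1 returns [9, 0]
H2 returns ([9, 0], 9)
= ([9, 0], 9)

Answer: ([9, 0], 9)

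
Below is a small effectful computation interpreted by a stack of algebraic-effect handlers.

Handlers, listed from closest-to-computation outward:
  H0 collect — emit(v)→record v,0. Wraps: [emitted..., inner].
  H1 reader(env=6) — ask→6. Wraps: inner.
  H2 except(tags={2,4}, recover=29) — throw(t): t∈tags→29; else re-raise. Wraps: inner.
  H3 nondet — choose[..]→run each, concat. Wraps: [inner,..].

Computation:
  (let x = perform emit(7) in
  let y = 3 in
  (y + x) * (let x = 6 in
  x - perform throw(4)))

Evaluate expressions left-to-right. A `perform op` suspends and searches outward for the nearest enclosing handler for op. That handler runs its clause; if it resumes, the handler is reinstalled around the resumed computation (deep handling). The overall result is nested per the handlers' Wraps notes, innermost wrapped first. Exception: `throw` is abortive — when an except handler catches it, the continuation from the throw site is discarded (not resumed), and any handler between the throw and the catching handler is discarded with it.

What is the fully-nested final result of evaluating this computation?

Answer: [29]

Step-by-step:
emit(7) @ H0 ⇒ out+=7
throw(4) @ H2 caught ⇒ 29
H3 returns [29]
= [29]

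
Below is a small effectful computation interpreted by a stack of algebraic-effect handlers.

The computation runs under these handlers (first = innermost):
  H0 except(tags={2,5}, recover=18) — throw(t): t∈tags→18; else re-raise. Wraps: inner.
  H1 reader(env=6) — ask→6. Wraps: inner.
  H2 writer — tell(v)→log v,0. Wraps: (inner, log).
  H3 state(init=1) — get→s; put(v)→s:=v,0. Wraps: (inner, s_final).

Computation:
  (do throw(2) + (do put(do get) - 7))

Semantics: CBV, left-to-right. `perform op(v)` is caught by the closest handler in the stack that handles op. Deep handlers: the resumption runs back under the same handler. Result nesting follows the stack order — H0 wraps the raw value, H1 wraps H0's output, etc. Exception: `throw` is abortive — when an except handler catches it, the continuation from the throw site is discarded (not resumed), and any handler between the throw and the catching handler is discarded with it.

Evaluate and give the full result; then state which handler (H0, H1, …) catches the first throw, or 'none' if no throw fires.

Working:
throw(2) @ H0 caught ⇒ 18
H1 returns 18
H2 returns (18, ())
H3 returns ((18, ()), 1)
= ((18, ()), 1)

Answer: ((18, ()), 1) ; first throw caught by: H0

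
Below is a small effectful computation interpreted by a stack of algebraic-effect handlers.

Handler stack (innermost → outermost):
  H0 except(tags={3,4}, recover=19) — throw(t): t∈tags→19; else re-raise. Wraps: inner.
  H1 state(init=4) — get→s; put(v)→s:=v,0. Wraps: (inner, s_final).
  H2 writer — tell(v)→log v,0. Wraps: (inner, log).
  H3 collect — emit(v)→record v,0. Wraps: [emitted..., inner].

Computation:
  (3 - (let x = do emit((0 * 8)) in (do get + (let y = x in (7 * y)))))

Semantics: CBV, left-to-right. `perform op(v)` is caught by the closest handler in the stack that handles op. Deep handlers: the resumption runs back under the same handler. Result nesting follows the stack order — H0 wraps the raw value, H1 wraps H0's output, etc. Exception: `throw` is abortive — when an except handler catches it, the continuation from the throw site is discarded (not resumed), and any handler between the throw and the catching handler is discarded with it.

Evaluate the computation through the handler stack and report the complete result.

Answer: [0, ((-1, 4), ())]

Evaluation trace:
emit(0) @ H3 ⇒ out+=0
get @ H1 ⇒ 4
H0 returns -1
H1 returns (-1, 4)
H2 returns ((-1, 4), ())
H3 returns [0, ((-1, 4), ())]
= [0, ((-1, 4), ())]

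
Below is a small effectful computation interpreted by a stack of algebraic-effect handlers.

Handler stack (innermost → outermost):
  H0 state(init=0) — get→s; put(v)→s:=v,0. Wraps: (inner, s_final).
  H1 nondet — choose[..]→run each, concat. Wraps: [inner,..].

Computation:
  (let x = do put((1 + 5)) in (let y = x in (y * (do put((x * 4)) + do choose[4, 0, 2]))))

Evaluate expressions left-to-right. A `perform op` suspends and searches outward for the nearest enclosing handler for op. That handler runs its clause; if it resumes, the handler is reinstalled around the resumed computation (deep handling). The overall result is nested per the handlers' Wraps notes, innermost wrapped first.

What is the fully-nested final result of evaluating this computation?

Answer: [(0, 0), (0, 0), (0, 0)]

Working:
put(6) @ H0 ⇒ s:=6
put(0) @ H0 ⇒ s:=0
choose[4, 0, 2] @ H1
  branch[0] choose=4:
    H0 returns (0, 0)
    H1 returns [(0, 0)]
  branch[1] choose=0:
    H0 returns (0, 0)
    H1 returns [(0, 0)]
  branch[2] choose=2:
    H0 returns (0, 0)
    H1 returns [(0, 0)]
= [(0, 0), (0, 0), (0, 0)]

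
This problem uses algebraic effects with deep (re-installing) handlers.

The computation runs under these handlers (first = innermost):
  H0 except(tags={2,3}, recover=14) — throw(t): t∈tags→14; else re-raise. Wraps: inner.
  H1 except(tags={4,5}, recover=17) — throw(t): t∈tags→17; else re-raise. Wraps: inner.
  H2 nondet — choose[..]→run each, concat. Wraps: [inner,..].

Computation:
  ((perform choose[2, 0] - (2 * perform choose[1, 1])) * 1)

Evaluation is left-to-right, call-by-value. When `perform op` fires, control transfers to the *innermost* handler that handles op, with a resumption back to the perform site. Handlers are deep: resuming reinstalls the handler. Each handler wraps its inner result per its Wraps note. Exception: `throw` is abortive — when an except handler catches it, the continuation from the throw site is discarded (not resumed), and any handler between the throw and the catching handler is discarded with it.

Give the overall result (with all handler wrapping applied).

Step-by-step:
choose[2, 0] @ H2
  branch[0] choose=2:
    choose[1, 1] @ H2
      branch[0] choose=1:
        H0 returns 0
        H1 returns 0
        H2 returns [0]
      branch[1] choose=1:
        H0 returns 0
        H1 returns 0
        H2 returns [0]
  branch[1] choose=0:
    choose[1, 1] @ H2
      branch[0] choose=1:
        H0 returns -2
        H1 returns -2
        H2 returns [-2]
      branch[1] choose=1:
        H0 returns -2
        H1 returns -2
        H2 returns [-2]
= [0, 0, -2, -2]

Answer: [0, 0, -2, -2]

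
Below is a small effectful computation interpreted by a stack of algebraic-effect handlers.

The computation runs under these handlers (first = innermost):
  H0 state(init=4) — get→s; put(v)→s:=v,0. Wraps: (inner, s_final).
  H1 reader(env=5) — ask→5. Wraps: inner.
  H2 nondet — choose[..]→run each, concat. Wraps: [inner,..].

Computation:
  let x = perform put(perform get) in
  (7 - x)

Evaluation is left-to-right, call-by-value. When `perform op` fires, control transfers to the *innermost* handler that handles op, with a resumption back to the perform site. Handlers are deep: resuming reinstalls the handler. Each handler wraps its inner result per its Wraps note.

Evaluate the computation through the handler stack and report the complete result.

Answer: [(7, 4)]

Step-by-step:
get @ H0 ⇒ 4
put(4) @ H0 ⇒ s:=4
H0 returns (7, 4)
H1 returns (7, 4)
H2 returns [(7, 4)]
= [(7, 4)]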